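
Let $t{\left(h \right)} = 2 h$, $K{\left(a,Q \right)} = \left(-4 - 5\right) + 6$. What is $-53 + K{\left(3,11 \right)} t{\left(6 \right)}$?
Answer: $-89$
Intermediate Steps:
$K{\left(a,Q \right)} = -3$ ($K{\left(a,Q \right)} = -9 + 6 = -3$)
$-53 + K{\left(3,11 \right)} t{\left(6 \right)} = -53 - 3 \cdot 2 \cdot 6 = -53 - 36 = -89$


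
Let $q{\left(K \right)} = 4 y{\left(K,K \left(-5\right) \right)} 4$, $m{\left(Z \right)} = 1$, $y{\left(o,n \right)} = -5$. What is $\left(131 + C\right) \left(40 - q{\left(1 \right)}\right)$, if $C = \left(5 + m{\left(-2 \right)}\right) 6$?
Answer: $20040$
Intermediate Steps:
$q{\left(K \right)} = -80$ ($q{\left(K \right)} = 4 \left(-5\right) 4 = \left(-20\right) 4 = -80$)
$C = 36$ ($C = \left(5 + 1\right) 6 = 6 \cdot 6 = 36$)
$\left(131 + C\right) \left(40 - q{\left(1 \right)}\right) = \left(131 + 36\right) \left(40 - -80\right) = 167 \left(40 + 80\right) = 167 \cdot 120 = 20040$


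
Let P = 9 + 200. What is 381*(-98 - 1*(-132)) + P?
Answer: 13163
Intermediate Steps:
P = 209
381*(-98 - 1*(-132)) + P = 381*(-98 - 1*(-132)) + 209 = 381*(-98 + 132) + 209 = 381*34 + 209 = 12954 + 209 = 13163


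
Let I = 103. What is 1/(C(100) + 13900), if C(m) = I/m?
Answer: 100/1390103 ≈ 7.1937e-5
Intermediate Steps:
C(m) = 103/m
1/(C(100) + 13900) = 1/(103/100 + 13900) = 1/(1390103/100) = 100/1390103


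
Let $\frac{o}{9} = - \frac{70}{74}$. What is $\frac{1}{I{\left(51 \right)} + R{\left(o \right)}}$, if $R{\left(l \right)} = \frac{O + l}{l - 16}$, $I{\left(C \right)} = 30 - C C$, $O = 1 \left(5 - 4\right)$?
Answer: $- \frac{907}{2331619} \approx -0.000389$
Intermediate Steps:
$O = 1$ ($O = 1 \cdot 1 = 1$)
$o = - \frac{315}{37}$ ($o = 9 \left(- \frac{70}{74}\right) = 9 \left(\left(-70\right) \frac{1}{74}\right) = 9 \left(- \frac{35}{37}\right) = - \frac{315}{37} \approx -8.5135$)
$I{\left(C \right)} = 30 - C^{2}$
$R{\left(l \right)} = \frac{1 + l}{-16 + l}$ ($R{\left(l \right)} = \frac{1 + l}{l - 16} = \frac{1 + l}{-16 + l}$)
$\frac{1}{I{\left(51 \right)} + R{\left(o \right)}} = \frac{1}{\left(30 - 51^{2}\right) + \frac{1 - \frac{315}{37}}{-16 - \frac{315}{37}}} = \frac{1}{\left(30 - 2601\right) + \frac{1}{- \frac{907}{37}} \left(- \frac{278}{37}\right)} = \frac{1}{\left(30 - 2601\right) - - \frac{278}{907}} = \frac{1}{-2571 + \frac{278}{907}} = \frac{1}{- \frac{2331619}{907}} = - \frac{907}{2331619}$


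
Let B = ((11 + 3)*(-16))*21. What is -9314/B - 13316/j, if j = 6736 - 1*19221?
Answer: 89461877/29364720 ≈ 3.0466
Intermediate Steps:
j = -12485 (j = 6736 - 19221 = -12485)
B = -4704 (B = (14*(-16))*21 = -224*21 = -4704)
-9314/B - 13316/j = -9314/(-4704) - 13316/(-12485) = -9314*(-1/4704) - 13316*(-1/12485) = 4657/2352 + 13316/12485 = 89461877/29364720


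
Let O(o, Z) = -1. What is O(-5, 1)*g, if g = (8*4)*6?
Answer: -192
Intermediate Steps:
g = 192 (g = 32*6 = 192)
O(-5, 1)*g = -1*192 = -192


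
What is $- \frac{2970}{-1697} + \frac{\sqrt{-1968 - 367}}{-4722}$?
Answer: $\frac{2970}{1697} - \frac{i \sqrt{2335}}{4722} \approx 1.7501 - 0.010233 i$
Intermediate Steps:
$- \frac{2970}{-1697} + \frac{\sqrt{-1968 - 367}}{-4722} = \left(-2970\right) \left(- \frac{1}{1697}\right) + \sqrt{-2335} \left(- \frac{1}{4722}\right) = \frac{2970}{1697} + i \sqrt{2335} \left(- \frac{1}{4722}\right) = \frac{2970}{1697} - \frac{i \sqrt{2335}}{4722}$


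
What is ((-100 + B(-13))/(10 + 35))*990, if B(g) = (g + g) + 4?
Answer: -2684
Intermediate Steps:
B(g) = 4 + 2*g (B(g) = 2*g + 4 = 4 + 2*g)
((-100 + B(-13))/(10 + 35))*990 = ((-100 + (4 + 2*(-13)))/(10 + 35))*990 = ((-100 + (4 - 26))/45)*990 = ((-100 - 22)*(1/45))*990 = -122*1/45*990 = -122/45*990 = -2684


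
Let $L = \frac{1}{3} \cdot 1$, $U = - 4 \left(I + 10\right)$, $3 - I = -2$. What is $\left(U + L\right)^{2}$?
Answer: $\frac{32041}{9} \approx 3560.1$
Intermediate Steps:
$I = 5$ ($I = 3 - -2 = 3 + 2 = 5$)
$U = -60$ ($U = - 4 \left(5 + 10\right) = \left(-4\right) 15 = -60$)
$L = \frac{1}{3}$ ($L = \frac{1}{3} \cdot 1 = \frac{1}{3} \approx 0.33333$)
$\left(U + L\right)^{2} = \left(-60 + \frac{1}{3}\right)^{2} = \left(- \frac{179}{3}\right)^{2} = \frac{32041}{9}$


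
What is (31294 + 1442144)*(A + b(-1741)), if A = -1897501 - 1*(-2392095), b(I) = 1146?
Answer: 730442154120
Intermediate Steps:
A = 494594 (A = -1897501 + 2392095 = 494594)
(31294 + 1442144)*(A + b(-1741)) = (31294 + 1442144)*(494594 + 1146) = 1473438*495740 = 730442154120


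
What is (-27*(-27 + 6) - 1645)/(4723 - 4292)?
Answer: -1078/431 ≈ -2.5012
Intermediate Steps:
(-27*(-27 + 6) - 1645)/(4723 - 4292) = (-27*(-21) - 1645)/431 = (567 - 1645)*(1/431) = -1078*1/431 = -1078/431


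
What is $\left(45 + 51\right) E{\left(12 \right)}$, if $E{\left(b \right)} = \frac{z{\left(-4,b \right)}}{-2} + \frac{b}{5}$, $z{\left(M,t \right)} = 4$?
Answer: $\frac{192}{5} \approx 38.4$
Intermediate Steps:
$E{\left(b \right)} = -2 + \frac{b}{5}$ ($E{\left(b \right)} = \frac{4}{-2} + \frac{b}{5} = 4 \left(- \frac{1}{2}\right) + b \frac{1}{5} = -2 + \frac{b}{5}$)
$\left(45 + 51\right) E{\left(12 \right)} = \left(45 + 51\right) \left(-2 + \frac{1}{5} \cdot 12\right) = 96 \left(-2 + \frac{12}{5}\right) = 96 \cdot \frac{2}{5} = \frac{192}{5}$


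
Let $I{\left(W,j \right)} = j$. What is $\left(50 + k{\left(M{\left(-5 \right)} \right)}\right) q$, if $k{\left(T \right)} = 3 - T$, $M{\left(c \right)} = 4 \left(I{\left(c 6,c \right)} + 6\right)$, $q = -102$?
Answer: $-4998$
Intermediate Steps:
$M{\left(c \right)} = 24 + 4 c$ ($M{\left(c \right)} = 4 \left(c + 6\right) = 4 \left(6 + c\right) = 24 + 4 c$)
$\left(50 + k{\left(M{\left(-5 \right)} \right)}\right) q = \left(50 + \left(3 - \left(24 + 4 \left(-5\right)\right)\right)\right) \left(-102\right) = \left(50 + \left(3 - \left(24 - 20\right)\right)\right) \left(-102\right) = \left(50 + \left(3 - 4\right)\right) \left(-102\right) = \left(50 - 1\right) \left(-102\right) = 49 \left(-102\right) = -4998$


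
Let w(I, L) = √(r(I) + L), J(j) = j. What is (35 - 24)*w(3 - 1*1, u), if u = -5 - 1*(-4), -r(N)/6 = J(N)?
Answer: 11*I*√13 ≈ 39.661*I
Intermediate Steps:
r(N) = -6*N
u = -1 (u = -5 + 4 = -1)
w(I, L) = √(L - 6*I) (w(I, L) = √(-6*I + L) = √(L - 6*I))
(35 - 24)*w(3 - 1*1, u) = (35 - 24)*√(-1 - 6*(3 - 1*1)) = 11*√(-1 - 6*(3 - 1)) = 11*√(-1 - 6*2) = 11*√(-1 - 12) = 11*√(-13) = 11*(I*√13) = 11*I*√13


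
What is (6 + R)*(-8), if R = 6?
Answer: -96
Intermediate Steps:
(6 + R)*(-8) = (6 + 6)*(-8) = 12*(-8) = -96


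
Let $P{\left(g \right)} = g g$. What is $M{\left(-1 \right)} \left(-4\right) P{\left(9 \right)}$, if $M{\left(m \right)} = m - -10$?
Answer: $-2916$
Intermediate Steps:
$M{\left(m \right)} = 10 + m$ ($M{\left(m \right)} = m + 10 = 10 + m$)
$P{\left(g \right)} = g^{2}$
$M{\left(-1 \right)} \left(-4\right) P{\left(9 \right)} = \left(10 - 1\right) \left(-4\right) 9^{2} = 9 \left(-4\right) 81 = \left(-36\right) 81 = -2916$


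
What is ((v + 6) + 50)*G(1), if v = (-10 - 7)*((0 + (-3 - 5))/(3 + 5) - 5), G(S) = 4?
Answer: 632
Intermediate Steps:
v = 102 (v = -17*((0 - 8)/8 - 5) = -17*(-8*⅛ - 5) = -17*(-1 - 5) = -17*(-6) = 102)
((v + 6) + 50)*G(1) = ((102 + 6) + 50)*4 = (108 + 50)*4 = 158*4 = 632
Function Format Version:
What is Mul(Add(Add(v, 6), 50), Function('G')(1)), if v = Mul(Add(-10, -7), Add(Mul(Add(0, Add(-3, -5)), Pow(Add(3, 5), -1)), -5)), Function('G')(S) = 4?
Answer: 632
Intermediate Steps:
v = 102 (v = Mul(-17, Add(Mul(Add(0, -8), Pow(8, -1)), -5)) = Mul(-17, Add(Mul(-8, Rational(1, 8)), -5)) = Mul(-17, Add(-1, -5)) = Mul(-17, -6) = 102)
Mul(Add(Add(v, 6), 50), Function('G')(1)) = Mul(Add(Add(102, 6), 50), 4) = Mul(Add(108, 50), 4) = Mul(158, 4) = 632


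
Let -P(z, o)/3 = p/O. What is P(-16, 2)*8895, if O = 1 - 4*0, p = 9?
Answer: -240165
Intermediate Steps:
O = 1 (O = 1 + 0 = 1)
P(z, o) = -27 (P(z, o) = -27/1 = -27)
P(-16, 2)*8895 = -27*8895 = -240165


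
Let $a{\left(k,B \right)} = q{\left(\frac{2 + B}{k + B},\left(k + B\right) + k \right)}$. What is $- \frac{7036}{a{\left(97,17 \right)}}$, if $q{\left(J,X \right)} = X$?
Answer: $- \frac{7036}{211} \approx -33.346$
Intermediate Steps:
$a{\left(k,B \right)} = B + 2 k$ ($a{\left(k,B \right)} = \left(k + B\right) + k = \left(B + k\right) + k = B + 2 k$)
$- \frac{7036}{a{\left(97,17 \right)}} = - \frac{7036}{17 + 2 \cdot 97} = - \frac{7036}{17 + 194} = - \frac{7036}{211}$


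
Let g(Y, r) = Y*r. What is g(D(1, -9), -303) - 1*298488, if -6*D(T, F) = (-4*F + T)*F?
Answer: -630609/2 ≈ -3.1530e+5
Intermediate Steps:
D(T, F) = -F*(T - 4*F)/6 (D(T, F) = -(-4*F + T)*F/6 = -(T - 4*F)*F/6 = -F*(T - 4*F)/6)
g(D(1, -9), -303) - 1*298488 = ((⅙)*(-9)*(-1*1 + 4*(-9)))*(-303) - 1*298488 = ((⅙)*(-9)*(-1 - 36))*(-303) - 298488 = ((⅙)*(-9)*(-37))*(-303) - 298488 = (111/2)*(-303) - 298488 = -33633/2 - 298488 = -630609/2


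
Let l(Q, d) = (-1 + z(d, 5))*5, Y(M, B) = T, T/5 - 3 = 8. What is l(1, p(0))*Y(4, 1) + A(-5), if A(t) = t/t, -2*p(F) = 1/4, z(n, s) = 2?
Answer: 276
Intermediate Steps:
T = 55 (T = 15 + 5*8 = 15 + 40 = 55)
Y(M, B) = 55
p(F) = -⅛ (p(F) = -½/4 = -½*¼ = -⅛)
l(Q, d) = 5 (l(Q, d) = (-1 + 2)*5 = 1*5 = 5)
A(t) = 1
l(1, p(0))*Y(4, 1) + A(-5) = 5*55 + 1 = 275 + 1 = 276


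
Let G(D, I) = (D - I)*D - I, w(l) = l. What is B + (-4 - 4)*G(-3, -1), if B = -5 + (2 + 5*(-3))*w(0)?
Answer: -61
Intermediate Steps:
G(D, I) = -I + D*(D - I) (G(D, I) = D*(D - I) - I = -I + D*(D - I))
B = -5 (B = -5 + (2 + 5*(-3))*0 = -5 + (2 - 15)*0 = -5 - 13*0 = -5 + 0 = -5)
B + (-4 - 4)*G(-3, -1) = -5 + (-4 - 4)*((-3)² - 1*(-1) - 1*(-3)*(-1)) = -5 - 8*(9 + 1 - 3) = -5 - 8*7 = -5 - 56 = -61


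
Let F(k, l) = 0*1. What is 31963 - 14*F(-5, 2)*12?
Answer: 31963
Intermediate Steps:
F(k, l) = 0
31963 - 14*F(-5, 2)*12 = 31963 - 14*0*12 = 31963 + 0*12 = 31963 + 0 = 31963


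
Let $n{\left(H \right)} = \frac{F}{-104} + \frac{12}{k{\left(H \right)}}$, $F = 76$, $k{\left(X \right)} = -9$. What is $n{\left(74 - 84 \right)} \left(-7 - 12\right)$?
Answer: $\frac{3059}{78} \approx 39.218$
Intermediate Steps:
$n{\left(H \right)} = - \frac{161}{78}$ ($n{\left(H \right)} = \frac{76}{-104} + \frac{12}{-9} = 76 \left(- \frac{1}{104}\right) + 12 \left(- \frac{1}{9}\right) = - \frac{19}{26} - \frac{4}{3} = - \frac{161}{78}$)
$n{\left(74 - 84 \right)} \left(-7 - 12\right) = - \frac{161 \left(-7 - 12\right)}{78} = \left(- \frac{161}{78}\right) \left(-19\right) = \frac{3059}{78}$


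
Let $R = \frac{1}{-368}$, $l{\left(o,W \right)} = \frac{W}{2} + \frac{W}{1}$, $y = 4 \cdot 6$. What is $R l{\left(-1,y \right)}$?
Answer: $- \frac{9}{92} \approx -0.097826$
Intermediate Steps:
$y = 24$
$l{\left(o,W \right)} = \frac{3 W}{2}$ ($l{\left(o,W \right)} = W \frac{1}{2} + W 1 = \frac{W}{2} + W = \frac{3 W}{2}$)
$R = - \frac{1}{368} \approx -0.0027174$
$R l{\left(-1,y \right)} = - \frac{\frac{3}{2} \cdot 24}{368} = \left(- \frac{1}{368}\right) 36 = - \frac{9}{92}$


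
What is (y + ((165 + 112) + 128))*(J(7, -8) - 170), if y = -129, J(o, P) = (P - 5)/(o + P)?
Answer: -43332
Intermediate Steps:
J(o, P) = (-5 + P)/(P + o)
(y + ((165 + 112) + 128))*(J(7, -8) - 170) = (-129 + ((165 + 112) + 128))*((-5 - 8)/(-8 + 7) - 170) = (-129 + (277 + 128))*(-13/(-1) - 170) = (-129 + 405)*(-1*(-13) - 170) = 276*(13 - 170) = 276*(-157) = -43332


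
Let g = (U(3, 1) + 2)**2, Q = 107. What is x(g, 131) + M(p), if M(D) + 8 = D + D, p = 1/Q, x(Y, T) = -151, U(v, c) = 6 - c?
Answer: -17011/107 ≈ -158.98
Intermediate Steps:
g = 49 (g = ((6 - 1*1) + 2)**2 = ((6 - 1) + 2)**2 = (5 + 2)**2 = 7**2 = 49)
p = 1/107 ≈ 0.0093458
M(D) = -8 + 2*D (M(D) = -8 + (D + D) = -8 + 2*D)
x(g, 131) + M(p) = -151 + (-8 + 2*(1/107)) = -151 + (-8 + 2/107) = -151 - 854/107 = -17011/107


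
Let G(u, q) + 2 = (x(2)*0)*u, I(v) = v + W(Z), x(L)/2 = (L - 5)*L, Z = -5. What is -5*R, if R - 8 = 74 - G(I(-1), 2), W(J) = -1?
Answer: -420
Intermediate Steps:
x(L) = 2*L*(-5 + L) (x(L) = 2*((L - 5)*L) = 2*((-5 + L)*L) = 2*(L*(-5 + L)) = 2*L*(-5 + L))
I(v) = -1 + v (I(v) = v - 1 = -1 + v)
G(u, q) = -2 (G(u, q) = -2 + ((2*2*(-5 + 2))*0)*u = -2 + ((2*2*(-3))*0)*u = -2 + (-12*0)*u = -2 + 0*u = -2 + 0 = -2)
R = 84 (R = 8 + (74 - 1*(-2)) = 8 + (74 + 2) = 8 + 76 = 84)
-5*R = -5*84 = -420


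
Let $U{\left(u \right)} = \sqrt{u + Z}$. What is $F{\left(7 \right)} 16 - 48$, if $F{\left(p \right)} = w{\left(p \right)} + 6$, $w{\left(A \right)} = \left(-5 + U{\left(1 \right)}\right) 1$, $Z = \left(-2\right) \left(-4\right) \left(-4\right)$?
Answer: $-32 + 16 i \sqrt{31} \approx -32.0 + 89.084 i$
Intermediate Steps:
$Z = -32$ ($Z = 8 \left(-4\right) = -32$)
$U{\left(u \right)} = \sqrt{-32 + u}$ ($U{\left(u \right)} = \sqrt{u - 32} = \sqrt{-32 + u}$)
$w{\left(A \right)} = -5 + i \sqrt{31}$ ($w{\left(A \right)} = \left(-5 + \sqrt{-32 + 1}\right) 1 = \left(-5 + \sqrt{-31}\right) 1 = \left(-5 + i \sqrt{31}\right) 1 = -5 + i \sqrt{31}$)
$F{\left(p \right)} = 1 + i \sqrt{31}$ ($F{\left(p \right)} = \left(-5 + i \sqrt{31}\right) + 6 = 1 + i \sqrt{31}$)
$F{\left(7 \right)} 16 - 48 = \left(1 + i \sqrt{31}\right) 16 - 48 = \left(16 + 16 i \sqrt{31}\right) - 48 = -32 + 16 i \sqrt{31}$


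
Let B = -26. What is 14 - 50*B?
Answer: 1314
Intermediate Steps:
14 - 50*B = 14 - 50*(-26) = 14 + 1300 = 1314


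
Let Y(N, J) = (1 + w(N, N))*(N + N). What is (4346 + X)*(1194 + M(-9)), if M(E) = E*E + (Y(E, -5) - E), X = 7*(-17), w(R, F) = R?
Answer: 6036156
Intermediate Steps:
Y(N, J) = 2*N*(1 + N) (Y(N, J) = (1 + N)*(N + N) = (1 + N)*(2*N) = 2*N*(1 + N))
X = -119
M(E) = E² - E + 2*E*(1 + E) (M(E) = E*E + (2*E*(1 + E) - E) = E² + (-E + 2*E*(1 + E)) = E² - E + 2*E*(1 + E))
(4346 + X)*(1194 + M(-9)) = (4346 - 119)*(1194 - 9*(1 + 3*(-9))) = 4227*(1194 - 9*(1 - 27)) = 4227*(1194 - 9*(-26)) = 4227*(1194 + 234) = 4227*1428 = 6036156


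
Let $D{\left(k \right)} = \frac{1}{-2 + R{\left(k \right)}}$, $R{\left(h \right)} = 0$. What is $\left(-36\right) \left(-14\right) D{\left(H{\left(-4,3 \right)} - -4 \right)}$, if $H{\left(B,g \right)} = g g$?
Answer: $-252$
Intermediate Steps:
$H{\left(B,g \right)} = g^{2}$
$D{\left(k \right)} = - \frac{1}{2}$ ($D{\left(k \right)} = \frac{1}{-2 + 0} = \frac{1}{-2} = - \frac{1}{2}$)
$\left(-36\right) \left(-14\right) D{\left(H{\left(-4,3 \right)} - -4 \right)} = \left(-36\right) \left(-14\right) \left(- \frac{1}{2}\right) = 504 \left(- \frac{1}{2}\right) = -252$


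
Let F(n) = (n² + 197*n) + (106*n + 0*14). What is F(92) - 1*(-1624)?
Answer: 37964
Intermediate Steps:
F(n) = n² + 303*n (F(n) = (n² + 197*n) + (106*n + 0) = (n² + 197*n) + 106*n = n² + 303*n)
F(92) - 1*(-1624) = 92*(303 + 92) - 1*(-1624) = 92*395 + 1624 = 36340 + 1624 = 37964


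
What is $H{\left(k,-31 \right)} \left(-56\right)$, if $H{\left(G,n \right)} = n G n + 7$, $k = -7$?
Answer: $376320$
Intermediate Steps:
$H{\left(G,n \right)} = 7 + G n^{2}$ ($H{\left(G,n \right)} = G n n + 7 = G n^{2} + 7 = 7 + G n^{2}$)
$H{\left(k,-31 \right)} \left(-56\right) = \left(7 - 7 \left(-31\right)^{2}\right) \left(-56\right) = \left(7 - 6727\right) \left(-56\right) = \left(-6720\right) \left(-56\right) = 376320$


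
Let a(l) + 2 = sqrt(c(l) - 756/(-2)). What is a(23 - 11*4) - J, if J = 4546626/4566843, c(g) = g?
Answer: -4560104/1522281 + sqrt(357) ≈ 15.899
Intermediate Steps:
J = 1515542/1522281 (J = 4546626*(1/4566843) = 1515542/1522281 ≈ 0.99557)
a(l) = -2 + sqrt(378 + l) (a(l) = -2 + sqrt(l - 756/(-2)) = -2 + sqrt(l - 756*(-1/2)) = -2 + sqrt(l + 378) = -2 + sqrt(378 + l))
a(23 - 11*4) - J = (-2 + sqrt(378 + (23 - 11*4))) - 1*1515542/1522281 = (-2 + sqrt(378 + (23 - 44))) - 1515542/1522281 = (-2 + sqrt(378 - 21)) - 1515542/1522281 = (-2 + sqrt(357)) - 1515542/1522281 = -4560104/1522281 + sqrt(357)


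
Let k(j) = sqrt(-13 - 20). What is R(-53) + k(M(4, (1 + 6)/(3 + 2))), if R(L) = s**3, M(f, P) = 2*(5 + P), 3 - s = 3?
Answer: I*sqrt(33) ≈ 5.7446*I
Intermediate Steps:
s = 0 (s = 3 - 1*3 = 3 - 3 = 0)
M(f, P) = 10 + 2*P
R(L) = 0 (R(L) = 0**3 = 0)
k(j) = I*sqrt(33) (k(j) = sqrt(-33) = I*sqrt(33))
R(-53) + k(M(4, (1 + 6)/(3 + 2))) = 0 + I*sqrt(33) = I*sqrt(33)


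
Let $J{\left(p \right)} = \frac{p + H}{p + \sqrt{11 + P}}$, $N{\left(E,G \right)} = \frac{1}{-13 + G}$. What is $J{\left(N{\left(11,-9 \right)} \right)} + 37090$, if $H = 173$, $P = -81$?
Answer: $\frac{5 \left(6657 i + 163196 \sqrt{70}\right)}{i + 22 \sqrt{70}} \approx 37090.0 - 20.671 i$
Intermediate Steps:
$J{\left(p \right)} = \frac{173 + p}{p + i \sqrt{70}}$ ($J{\left(p \right)} = \frac{p + 173}{p + \sqrt{11 - 81}} = \frac{173 + p}{p + \sqrt{-70}} = \frac{173 + p}{p + i \sqrt{70}}$)
$J{\left(N{\left(11,-9 \right)} \right)} + 37090 = \frac{173 + \frac{1}{-13 - 9}}{\frac{1}{-13 - 9} + i \sqrt{70}} + 37090 = \frac{173 + \frac{1}{-22}}{\frac{1}{-22} + i \sqrt{70}} + 37090 = \frac{173 - \frac{1}{22}}{- \frac{1}{22} + i \sqrt{70}} + 37090 = \frac{1}{- \frac{1}{22} + i \sqrt{70}} \cdot \frac{3805}{22} + 37090 = \frac{3805}{22 \left(- \frac{1}{22} + i \sqrt{70}\right)} + 37090 = 37090 + \frac{3805}{22 \left(- \frac{1}{22} + i \sqrt{70}\right)}$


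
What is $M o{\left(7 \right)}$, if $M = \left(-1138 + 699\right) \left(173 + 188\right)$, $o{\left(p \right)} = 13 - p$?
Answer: $-950874$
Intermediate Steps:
$M = -158479$ ($M = \left(-439\right) 361 = -158479$)
$M o{\left(7 \right)} = - 158479 \left(13 - 7\right) = \left(-158479\right) 6 = -950874$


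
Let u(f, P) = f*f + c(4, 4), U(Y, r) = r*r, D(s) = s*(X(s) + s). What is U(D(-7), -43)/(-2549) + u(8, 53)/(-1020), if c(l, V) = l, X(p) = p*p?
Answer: -30284/38235 ≈ -0.79205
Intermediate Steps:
X(p) = p**2
D(s) = s*(s + s**2) (D(s) = s*(s**2 + s) = s*(s + s**2))
U(Y, r) = r**2
u(f, P) = 4 + f**2 (u(f, P) = f*f + 4 = f**2 + 4 = 4 + f**2)
U(D(-7), -43)/(-2549) + u(8, 53)/(-1020) = (-43)**2/(-2549) + (4 + 8**2)/(-1020) = 1849*(-1/2549) + (4 + 64)*(-1/1020) = -1849/2549 + 68*(-1/1020) = -1849/2549 - 1/15 = -30284/38235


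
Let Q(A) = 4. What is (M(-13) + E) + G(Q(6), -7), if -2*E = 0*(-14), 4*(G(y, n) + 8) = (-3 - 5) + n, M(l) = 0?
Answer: -47/4 ≈ -11.750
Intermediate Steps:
G(y, n) = -10 + n/4 (G(y, n) = -8 + ((-3 - 5) + n)/4 = -8 + (-8 + n)/4 = -8 + (-2 + n/4) = -10 + n/4)
E = 0 (E = -0*(-14) = -½*0 = 0)
(M(-13) + E) + G(Q(6), -7) = (0 + 0) + (-10 + (¼)*(-7)) = 0 + (-10 - 7/4) = 0 - 47/4 = -47/4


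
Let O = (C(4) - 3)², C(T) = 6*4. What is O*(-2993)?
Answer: -1319913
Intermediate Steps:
C(T) = 24
O = 441 (O = (24 - 3)² = 21² = 441)
O*(-2993) = 441*(-2993) = -1319913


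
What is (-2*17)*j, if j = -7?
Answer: 238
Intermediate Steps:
(-2*17)*j = -2*17*(-7) = -34*(-7) = 238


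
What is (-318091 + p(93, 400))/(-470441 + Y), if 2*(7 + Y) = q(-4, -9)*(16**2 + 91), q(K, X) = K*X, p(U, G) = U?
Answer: 158999/232101 ≈ 0.68504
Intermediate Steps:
Y = 6239 (Y = -7 + ((-4*(-9))*(16**2 + 91))/2 = -7 + (36*(256 + 91))/2 = -7 + (36*347)/2 = -7 + (1/2)*12492 = -7 + 6246 = 6239)
(-318091 + p(93, 400))/(-470441 + Y) = (-318091 + 93)/(-470441 + 6239) = -317998/(-464202) = -317998*(-1/464202) = 158999/232101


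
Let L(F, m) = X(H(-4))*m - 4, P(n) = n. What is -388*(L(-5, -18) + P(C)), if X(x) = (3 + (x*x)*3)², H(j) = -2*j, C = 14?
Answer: 265562720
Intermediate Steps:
X(x) = (3 + 3*x²)² (X(x) = (3 + x²*3)² = (3 + 3*x²)²)
L(F, m) = -4 + 38025*m (L(F, m) = (9*(1 + (-2*(-4))²)²)*m - 4 = (9*(1 + 8²)²)*m - 4 = (9*(1 + 64)²)*m - 4 = (9*65²)*m - 4 = (9*4225)*m - 4 = 38025*m - 4 = -4 + 38025*m)
-388*(L(-5, -18) + P(C)) = -388*((-4 + 38025*(-18)) + 14) = -388*((-4 - 684450) + 14) = -388*(-684454 + 14) = -388*(-684440) = 265562720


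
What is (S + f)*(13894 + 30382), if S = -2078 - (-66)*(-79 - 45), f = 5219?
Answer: -223283868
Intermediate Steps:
S = -10262 (S = -2078 - (-66)*(-124) = -2078 - 1*8184 = -2078 - 8184 = -10262)
(S + f)*(13894 + 30382) = (-10262 + 5219)*(13894 + 30382) = -5043*44276 = -223283868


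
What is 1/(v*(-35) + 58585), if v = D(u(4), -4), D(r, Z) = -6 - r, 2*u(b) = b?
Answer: 1/58865 ≈ 1.6988e-5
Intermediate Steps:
u(b) = b/2
v = -8 (v = -6 - 4/2 = -6 - 1*2 = -6 - 2 = -8)
1/(v*(-35) + 58585) = 1/(-8*(-35) + 58585) = 1/(280 + 58585) = 1/58865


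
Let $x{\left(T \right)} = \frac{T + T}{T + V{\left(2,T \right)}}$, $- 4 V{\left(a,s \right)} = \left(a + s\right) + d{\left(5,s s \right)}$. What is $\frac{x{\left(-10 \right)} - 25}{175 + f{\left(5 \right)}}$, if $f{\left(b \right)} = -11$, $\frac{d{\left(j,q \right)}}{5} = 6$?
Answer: $- \frac{735}{5084} \approx -0.14457$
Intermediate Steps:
$d{\left(j,q \right)} = 30$ ($d{\left(j,q \right)} = 5 \cdot 6 = 30$)
$V{\left(a,s \right)} = - \frac{15}{2} - \frac{a}{4} - \frac{s}{4}$ ($V{\left(a,s \right)} = - \frac{\left(a + s\right) + 30}{4} = - \frac{30 + a + s}{4} = - \frac{15}{2} - \frac{a}{4} - \frac{s}{4}$)
$x{\left(T \right)} = \frac{2 T}{-8 + \frac{3 T}{4}}$ ($x{\left(T \right)} = \frac{T + T}{T - \left(8 + \frac{T}{4}\right)} = \frac{2 T}{T - \left(8 + \frac{T}{4}\right)} = \frac{2 T}{-8 + \frac{3 T}{4}}$)
$\frac{x{\left(-10 \right)} - 25}{175 + f{\left(5 \right)}} = \frac{8 \left(-10\right) \frac{1}{-32 + 3 \left(-10\right)} - 25}{175 - 11} = \frac{8 \left(-10\right) \frac{1}{-32 - 30} - 25}{164} = \left(8 \left(-10\right) \frac{1}{-62} - 25\right) \frac{1}{164} = \left(8 \left(-10\right) \left(- \frac{1}{62}\right) - 25\right) \frac{1}{164} = \left(\frac{40}{31} - 25\right) \frac{1}{164} = \left(- \frac{735}{31}\right) \frac{1}{164} = - \frac{735}{5084}$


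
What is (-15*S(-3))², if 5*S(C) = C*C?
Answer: 729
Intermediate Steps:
S(C) = C²/5 (S(C) = (C*C)/5 = C²/5)
(-15*S(-3))² = (-3*(-3)²)² = (-3*9)² = (-15*9/5)² = (-27)² = 729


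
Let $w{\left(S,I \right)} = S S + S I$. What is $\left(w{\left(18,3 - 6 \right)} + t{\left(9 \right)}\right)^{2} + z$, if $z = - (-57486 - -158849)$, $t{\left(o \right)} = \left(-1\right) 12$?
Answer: $-34799$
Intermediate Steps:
$w{\left(S,I \right)} = S^{2} + I S$
$t{\left(o \right)} = -12$
$z = -101363$ ($z = - (-57486 + 158849) = \left(-1\right) 101363 = -101363$)
$\left(w{\left(18,3 - 6 \right)} + t{\left(9 \right)}\right)^{2} + z = \left(18 \left(\left(3 - 6\right) + 18\right) - 12\right)^{2} - 101363 = \left(18 \left(-3 + 18\right) - 12\right)^{2} - 101363 = \left(18 \cdot 15 - 12\right)^{2} - 101363 = \left(270 - 12\right)^{2} - 101363 = 258^{2} - 101363 = 66564 - 101363 = -34799$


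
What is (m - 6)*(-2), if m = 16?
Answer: -20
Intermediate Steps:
(m - 6)*(-2) = (16 - 6)*(-2) = 10*(-2) = -20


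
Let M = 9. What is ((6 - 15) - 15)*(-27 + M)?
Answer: 432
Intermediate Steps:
((6 - 15) - 15)*(-27 + M) = ((6 - 15) - 15)*(-27 + 9) = (-9 - 15)*(-18) = -24*(-18) = 432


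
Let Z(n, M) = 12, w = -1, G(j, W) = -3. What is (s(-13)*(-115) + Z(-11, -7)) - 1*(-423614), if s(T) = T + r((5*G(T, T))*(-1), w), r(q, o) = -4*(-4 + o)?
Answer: 422821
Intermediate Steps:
r(q, o) = 16 - 4*o
s(T) = 20 + T (s(T) = T + (16 - 4*(-1)) = T + (16 + 4) = T + 20 = 20 + T)
(s(-13)*(-115) + Z(-11, -7)) - 1*(-423614) = ((20 - 13)*(-115) + 12) - 1*(-423614) = (7*(-115) + 12) + 423614 = (-805 + 12) + 423614 = -793 + 423614 = 422821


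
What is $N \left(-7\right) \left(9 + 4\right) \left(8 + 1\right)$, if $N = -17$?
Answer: $13923$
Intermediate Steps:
$N \left(-7\right) \left(9 + 4\right) \left(8 + 1\right) = \left(-17\right) \left(-7\right) \left(9 + 4\right) \left(8 + 1\right) = 119 \cdot 13 \cdot 9 = 119 \cdot 117 = 13923$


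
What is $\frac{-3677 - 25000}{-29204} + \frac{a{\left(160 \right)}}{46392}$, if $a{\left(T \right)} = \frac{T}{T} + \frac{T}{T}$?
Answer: $\frac{41576306}{42338499} \approx 0.982$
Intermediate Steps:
$a{\left(T \right)} = 2$ ($a{\left(T \right)} = 1 + 1 = 2$)
$\frac{-3677 - 25000}{-29204} + \frac{a{\left(160 \right)}}{46392} = \frac{-3677 - 25000}{-29204} + \frac{2}{46392} = \left(-3677 - 25000\right) \left(- \frac{1}{29204}\right) + 2 \cdot \frac{1}{46392} = \left(-28677\right) \left(- \frac{1}{29204}\right) + \frac{1}{23196} = \frac{28677}{29204} + \frac{1}{23196} = \frac{41576306}{42338499}$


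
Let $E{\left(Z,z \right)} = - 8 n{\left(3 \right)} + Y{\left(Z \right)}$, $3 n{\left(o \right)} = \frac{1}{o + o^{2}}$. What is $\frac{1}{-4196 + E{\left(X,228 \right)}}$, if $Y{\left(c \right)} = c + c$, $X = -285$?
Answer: $- \frac{9}{42896} \approx -0.00020981$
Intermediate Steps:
$n{\left(o \right)} = \frac{1}{3 \left(o + o^{2}\right)}$
$Y{\left(c \right)} = 2 c$
$E{\left(Z,z \right)} = - \frac{2}{9} + 2 Z$ ($E{\left(Z,z \right)} = - 8 \frac{1}{3 \cdot 3 \left(1 + 3\right)} + 2 Z = - 8 \cdot \frac{1}{3} \cdot \frac{1}{3} \cdot \frac{1}{4} + 2 Z = \left(-8\right) \frac{1}{36} + 2 Z = - \frac{2}{9} + 2 Z$)
$\frac{1}{-4196 + E{\left(X,228 \right)}} = \frac{1}{-4196 + \left(- \frac{2}{9} + 2 \left(-285\right)\right)} = \frac{1}{-4196 - \frac{5132}{9}} = \frac{1}{- \frac{42896}{9}} = - \frac{9}{42896}$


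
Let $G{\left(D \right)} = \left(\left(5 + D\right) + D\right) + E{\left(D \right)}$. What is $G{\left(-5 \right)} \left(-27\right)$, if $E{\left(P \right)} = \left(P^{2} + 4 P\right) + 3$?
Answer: $-81$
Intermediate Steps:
$E{\left(P \right)} = 3 + P^{2} + 4 P$
$G{\left(D \right)} = 8 + D^{2} + 6 D$ ($G{\left(D \right)} = \left(\left(5 + D\right) + D\right) + \left(3 + D^{2} + 4 D\right) = \left(5 + 2 D\right) + \left(3 + D^{2} + 4 D\right) = 8 + D^{2} + 6 D$)
$G{\left(-5 \right)} \left(-27\right) = \left(8 + \left(-5\right)^{2} + 6 \left(-5\right)\right) \left(-27\right) = \left(8 + 25 - 30\right) \left(-27\right) = 3 \left(-27\right) = -81$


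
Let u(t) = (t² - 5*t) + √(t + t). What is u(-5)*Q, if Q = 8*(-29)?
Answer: -11600 - 232*I*√10 ≈ -11600.0 - 733.65*I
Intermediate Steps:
Q = -232
u(t) = t² - 5*t + √2*√t (u(t) = (t² - 5*t) + √(2*t) = (t² - 5*t) + √2*√t = t² - 5*t + √2*√t)
u(-5)*Q = ((-5)² - 5*(-5) + √2*√(-5))*(-232) = (25 + 25 + √2*(I*√5))*(-232) = (25 + 25 + I*√10)*(-232) = (50 + I*√10)*(-232) = -11600 - 232*I*√10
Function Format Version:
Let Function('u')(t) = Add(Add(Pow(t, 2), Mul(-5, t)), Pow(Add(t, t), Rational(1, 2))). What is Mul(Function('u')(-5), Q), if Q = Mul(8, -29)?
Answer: Add(-11600, Mul(-232, I, Pow(10, Rational(1, 2)))) ≈ Add(-11600., Mul(-733.65, I))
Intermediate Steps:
Q = -232
Function('u')(t) = Add(Pow(t, 2), Mul(-5, t), Mul(Pow(2, Rational(1, 2)), Pow(t, Rational(1, 2)))) (Function('u')(t) = Add(Add(Pow(t, 2), Mul(-5, t)), Pow(Mul(2, t), Rational(1, 2))) = Add(Add(Pow(t, 2), Mul(-5, t)), Mul(Pow(2, Rational(1, 2)), Pow(t, Rational(1, 2)))) = Add(Pow(t, 2), Mul(-5, t), Mul(Pow(2, Rational(1, 2)), Pow(t, Rational(1, 2)))))
Mul(Function('u')(-5), Q) = Mul(Add(Pow(-5, 2), Mul(-5, -5), Mul(Pow(2, Rational(1, 2)), Pow(-5, Rational(1, 2)))), -232) = Mul(Add(25, 25, Mul(Pow(2, Rational(1, 2)), Mul(I, Pow(5, Rational(1, 2))))), -232) = Mul(Add(25, 25, Mul(I, Pow(10, Rational(1, 2)))), -232) = Mul(Add(50, Mul(I, Pow(10, Rational(1, 2)))), -232) = Add(-11600, Mul(-232, I, Pow(10, Rational(1, 2))))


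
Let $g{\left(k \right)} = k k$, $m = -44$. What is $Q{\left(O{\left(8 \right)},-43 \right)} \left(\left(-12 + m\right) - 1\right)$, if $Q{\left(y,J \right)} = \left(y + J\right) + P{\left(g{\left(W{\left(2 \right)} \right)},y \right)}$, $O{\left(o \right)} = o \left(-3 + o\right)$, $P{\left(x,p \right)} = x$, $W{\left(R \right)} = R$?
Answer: $-57$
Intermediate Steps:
$g{\left(k \right)} = k^{2}$
$Q{\left(y,J \right)} = 4 + J + y$ ($Q{\left(y,J \right)} = \left(y + J\right) + 2^{2} = \left(J + y\right) + 4 = 4 + J + y$)
$Q{\left(O{\left(8 \right)},-43 \right)} \left(\left(-12 + m\right) - 1\right) = \left(4 - 43 + 8 \left(-3 + 8\right)\right) \left(\left(-12 - 44\right) - 1\right) = \left(4 - 43 + 8 \cdot 5\right) \left(-56 - 1\right) = \left(4 - 43 + 40\right) \left(-57\right) = 1 \left(-57\right) = -57$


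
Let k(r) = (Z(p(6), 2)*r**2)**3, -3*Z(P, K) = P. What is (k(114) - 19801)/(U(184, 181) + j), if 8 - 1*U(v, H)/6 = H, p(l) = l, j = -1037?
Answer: 17559781011289/2075 ≈ 8.4625e+9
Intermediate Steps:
Z(P, K) = -P/3
U(v, H) = 48 - 6*H
k(r) = -8*r**6 (k(r) = ((-1/3*6)*r**2)**3 = (-2*r**2)**3 = -8*r**6)
(k(114) - 19801)/(U(184, 181) + j) = (-8*114**6 - 19801)/((48 - 6*181) - 1037) = (-8*2194972623936 - 19801)/((48 - 1086) - 1037) = (-17559780991488 - 19801)/(-1038 - 1037) = -17559781011289/(-2075) = -17559781011289*(-1/2075) = 17559781011289/2075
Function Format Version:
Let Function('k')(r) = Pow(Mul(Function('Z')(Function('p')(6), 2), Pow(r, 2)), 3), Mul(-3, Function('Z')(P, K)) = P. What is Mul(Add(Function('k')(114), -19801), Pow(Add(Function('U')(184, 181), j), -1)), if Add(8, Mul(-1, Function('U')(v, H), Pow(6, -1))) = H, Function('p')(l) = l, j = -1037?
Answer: Rational(17559781011289, 2075) ≈ 8.4625e+9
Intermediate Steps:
Function('Z')(P, K) = Mul(Rational(-1, 3), P)
Function('U')(v, H) = Add(48, Mul(-6, H))
Function('k')(r) = Mul(-8, Pow(r, 6)) (Function('k')(r) = Pow(Mul(Mul(Rational(-1, 3), 6), Pow(r, 2)), 3) = Pow(Mul(-2, Pow(r, 2)), 3) = Mul(-8, Pow(r, 6)))
Mul(Add(Function('k')(114), -19801), Pow(Add(Function('U')(184, 181), j), -1)) = Mul(Add(Mul(-8, Pow(114, 6)), -19801), Pow(Add(Add(48, Mul(-6, 181)), -1037), -1)) = Mul(Add(Mul(-8, 2194972623936), -19801), Pow(Add(Add(48, -1086), -1037), -1)) = Mul(Add(-17559780991488, -19801), Pow(Add(-1038, -1037), -1)) = Mul(-17559781011289, Pow(-2075, -1)) = Mul(-17559781011289, Rational(-1, 2075)) = Rational(17559781011289, 2075)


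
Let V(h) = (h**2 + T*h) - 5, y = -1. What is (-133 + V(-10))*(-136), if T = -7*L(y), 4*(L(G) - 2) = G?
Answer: -11492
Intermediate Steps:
L(G) = 2 + G/4
T = -49/4 (T = -7*(2 + (1/4)*(-1)) = -7*(2 - 1/4) = -7*7/4 = -49/4 ≈ -12.250)
V(h) = -5 + h**2 - 49*h/4 (V(h) = (h**2 - 49*h/4) - 5 = -5 + h**2 - 49*h/4)
(-133 + V(-10))*(-136) = (-133 + (-5 + (-10)**2 - 49/4*(-10)))*(-136) = (-133 + (-5 + 100 + 245/2))*(-136) = (-133 + 435/2)*(-136) = (169/2)*(-136) = -11492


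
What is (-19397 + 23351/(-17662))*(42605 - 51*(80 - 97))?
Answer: -7447039754440/8831 ≈ -8.4328e+8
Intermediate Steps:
(-19397 + 23351/(-17662))*(42605 - 51*(80 - 97)) = (-19397 + 23351*(-1/17662))*(42605 - 51*(-17)) = (-19397 - 23351/17662)*(42605 + 867) = -342613165/17662*43472 = -7447039754440/8831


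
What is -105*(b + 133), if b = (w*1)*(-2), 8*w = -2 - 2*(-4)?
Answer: -27615/2 ≈ -13808.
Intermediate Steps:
w = ¾ (w = (-2 - 2*(-4))/8 = (-2 + 8)/8 = (⅛)*6 = ¾ ≈ 0.75000)
b = -3/2 (b = ((¾)*1)*(-2) = (¾)*(-2) = -3/2 ≈ -1.5000)
-105*(b + 133) = -105*(-3/2 + 133) = -105*263/2 = -27615/2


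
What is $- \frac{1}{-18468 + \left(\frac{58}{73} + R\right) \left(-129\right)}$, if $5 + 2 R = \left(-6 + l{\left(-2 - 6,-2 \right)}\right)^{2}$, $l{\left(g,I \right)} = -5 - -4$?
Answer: $\frac{73}{1562820} \approx 4.671 \cdot 10^{-5}$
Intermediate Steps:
$l{\left(g,I \right)} = -1$ ($l{\left(g,I \right)} = -5 + 4 = -1$)
$R = 22$ ($R = - \frac{5}{2} + \frac{\left(-6 - 1\right)^{2}}{2} = - \frac{5}{2} + \frac{\left(-7\right)^{2}}{2} = - \frac{5}{2} + \frac{1}{2} \cdot 49 = - \frac{5}{2} + \frac{49}{2} = 22$)
$- \frac{1}{-18468 + \left(\frac{58}{73} + R\right) \left(-129\right)} = - \frac{1}{-18468 + \left(\frac{58}{73} + 22\right) \left(-129\right)} = - \frac{1}{-18468 + \frac{1664}{73} \left(-129\right)} = - \frac{1}{-18468 - \frac{214656}{73}} = - \frac{1}{- \frac{1562820}{73}} = \left(-1\right) \left(- \frac{73}{1562820}\right) = \frac{73}{1562820}$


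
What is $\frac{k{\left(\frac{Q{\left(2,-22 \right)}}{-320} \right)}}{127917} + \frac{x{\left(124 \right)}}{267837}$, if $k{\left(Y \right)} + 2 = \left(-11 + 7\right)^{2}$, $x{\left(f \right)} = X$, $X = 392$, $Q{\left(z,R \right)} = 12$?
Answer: $\frac{17964394}{11420301843} \approx 0.001573$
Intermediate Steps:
$x{\left(f \right)} = 392$
$k{\left(Y \right)} = 14$ ($k{\left(Y \right)} = -2 + \left(-11 + 7\right)^{2} = -2 + \left(-4\right)^{2} = -2 + 16 = 14$)
$\frac{k{\left(\frac{Q{\left(2,-22 \right)}}{-320} \right)}}{127917} + \frac{x{\left(124 \right)}}{267837} = \frac{14}{127917} + \frac{392}{267837} = \frac{17964394}{11420301843}$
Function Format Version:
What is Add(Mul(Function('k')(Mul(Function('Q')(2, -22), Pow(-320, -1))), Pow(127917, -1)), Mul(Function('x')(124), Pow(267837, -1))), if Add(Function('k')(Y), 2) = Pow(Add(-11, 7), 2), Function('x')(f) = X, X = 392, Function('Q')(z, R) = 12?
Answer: Rational(17964394, 11420301843) ≈ 0.0015730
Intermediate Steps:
Function('x')(f) = 392
Function('k')(Y) = 14 (Function('k')(Y) = Add(-2, Pow(Add(-11, 7), 2)) = Add(-2, Pow(-4, 2)) = Add(-2, 16) = 14)
Add(Mul(Function('k')(Mul(Function('Q')(2, -22), Pow(-320, -1))), Pow(127917, -1)), Mul(Function('x')(124), Pow(267837, -1))) = Add(Mul(14, Pow(127917, -1)), Mul(392, Pow(267837, -1))) = Add(Mul(14, Rational(1, 127917)), Mul(392, Rational(1, 267837))) = Add(Rational(14, 127917), Rational(392, 267837)) = Rational(17964394, 11420301843)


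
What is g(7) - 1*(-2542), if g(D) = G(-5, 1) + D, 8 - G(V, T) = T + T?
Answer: 2555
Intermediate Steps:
G(V, T) = 8 - 2*T (G(V, T) = 8 - (T + T) = 8 - 2*T)
g(D) = 6 + D (g(D) = (8 - 2*1) + D = (8 - 2) + D = 6 + D)
g(7) - 1*(-2542) = (6 + 7) - 1*(-2542) = 13 + 2542 = 2555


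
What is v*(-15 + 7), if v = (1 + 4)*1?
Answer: -40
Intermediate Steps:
v = 5 (v = 5*1 = 5)
v*(-15 + 7) = 5*(-15 + 7) = 5*(-8) = -40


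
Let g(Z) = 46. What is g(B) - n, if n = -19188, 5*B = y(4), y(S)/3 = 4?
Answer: 19234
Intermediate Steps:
y(S) = 12 (y(S) = 3*4 = 12)
B = 12/5 (B = (1/5)*12 = 12/5 ≈ 2.4000)
g(B) - n = 46 - 1*(-19188) = 46 + 19188 = 19234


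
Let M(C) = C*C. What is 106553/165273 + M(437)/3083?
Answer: 31890522436/509536659 ≈ 62.587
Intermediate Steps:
M(C) = C²
106553/165273 + M(437)/3083 = 106553/165273 + 437²/3083 = 106553*(1/165273) + 190969*(1/3083) = 106553/165273 + 190969/3083 = 31890522436/509536659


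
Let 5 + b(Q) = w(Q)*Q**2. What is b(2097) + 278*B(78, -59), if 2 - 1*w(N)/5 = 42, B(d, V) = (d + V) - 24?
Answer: -879483195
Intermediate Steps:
B(d, V) = -24 + V + d (B(d, V) = (V + d) - 24 = -24 + V + d)
w(N) = -200 (w(N) = 10 - 5*42 = 10 - 210 = -200)
b(Q) = -5 - 200*Q**2
b(2097) + 278*B(78, -59) = (-5 - 200*2097**2) + 278*(-24 - 59 + 78) = (-5 - 200*4397409) + 278*(-5) = (-5 - 879481800) - 1390 = -879481805 - 1390 = -879483195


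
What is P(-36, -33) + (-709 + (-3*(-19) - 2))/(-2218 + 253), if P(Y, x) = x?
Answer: -21397/655 ≈ -32.667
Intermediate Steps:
P(-36, -33) + (-709 + (-3*(-19) - 2))/(-2218 + 253) = -33 + (-709 + (-3*(-19) - 2))/(-2218 + 253) = -33 + (-709 + (57 - 2))/(-1965) = -33 + (-709 + 55)*(-1/1965) = -33 - 654*(-1/1965) = -33 + 218/655 = -21397/655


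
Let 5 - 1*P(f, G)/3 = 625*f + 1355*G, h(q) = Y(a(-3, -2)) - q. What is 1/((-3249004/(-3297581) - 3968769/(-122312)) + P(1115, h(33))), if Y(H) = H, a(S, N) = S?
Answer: -403333727272/784176181193706403 ≈ -5.1434e-7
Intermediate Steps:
h(q) = -3 - q
P(f, G) = 15 - 4065*G - 1875*f (P(f, G) = 15 - 3*(625*f + 1355*G) = 15 + (-4065*G - 1875*f) = 15 - 4065*G - 1875*f)
1/((-3249004/(-3297581) - 3968769/(-122312)) + P(1115, h(33))) = 1/((-3249004/(-3297581) - 3968769/(-122312)) + (15 - 4065*(-3 - 1*33) - 1875*1115)) = 1/((-3249004*(-1/3297581) - 3968769*(-1/122312)) + (15 - 4065*(-3 - 33) - 2090625)) = 1/((3249004/3297581 + 3968769/122312) + (15 - 4065*(-36) - 2090625)) = 1/(13484729425037/403333727272 + (15 + 146340 - 2090625)) = 1/(13484729425037/403333727272 - 1944270) = 1/(-784176181193706403/403333727272) = -403333727272/784176181193706403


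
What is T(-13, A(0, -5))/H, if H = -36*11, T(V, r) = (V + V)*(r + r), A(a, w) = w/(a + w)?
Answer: 13/99 ≈ 0.13131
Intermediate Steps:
T(V, r) = 4*V*r (T(V, r) = (2*V)*(2*r) = 4*V*r)
H = -396
T(-13, A(0, -5))/H = (4*(-13)*(-5/(0 - 5)))/(-396) = (4*(-13)*(-5/(-5)))*(-1/396) = (4*(-13)*(-5*(-⅕)))*(-1/396) = (4*(-13)*1)*(-1/396) = -52*(-1/396) = 13/99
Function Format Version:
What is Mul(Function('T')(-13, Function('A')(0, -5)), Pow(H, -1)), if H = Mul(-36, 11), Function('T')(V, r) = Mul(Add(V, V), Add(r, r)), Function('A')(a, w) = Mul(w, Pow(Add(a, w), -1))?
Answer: Rational(13, 99) ≈ 0.13131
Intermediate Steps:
Function('T')(V, r) = Mul(4, V, r) (Function('T')(V, r) = Mul(Mul(2, V), Mul(2, r)) = Mul(4, V, r))
H = -396
Mul(Function('T')(-13, Function('A')(0, -5)), Pow(H, -1)) = Mul(Mul(4, -13, Mul(-5, Pow(Add(0, -5), -1))), Pow(-396, -1)) = Mul(Mul(4, -13, Mul(-5, Pow(-5, -1))), Rational(-1, 396)) = Mul(Mul(4, -13, Mul(-5, Rational(-1, 5))), Rational(-1, 396)) = Mul(Mul(4, -13, 1), Rational(-1, 396)) = Mul(-52, Rational(-1, 396)) = Rational(13, 99)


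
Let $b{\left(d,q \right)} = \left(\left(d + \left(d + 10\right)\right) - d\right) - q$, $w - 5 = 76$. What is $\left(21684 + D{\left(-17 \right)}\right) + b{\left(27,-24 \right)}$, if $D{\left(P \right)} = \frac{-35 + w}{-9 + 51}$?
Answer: $\frac{456668}{21} \approx 21746.0$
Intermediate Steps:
$w = 81$ ($w = 5 + 76 = 81$)
$b{\left(d,q \right)} = 10 + d - q$ ($b{\left(d,q \right)} = \left(\left(d + \left(10 + d\right)\right) - d\right) - q = \left(\left(10 + 2 d\right) - d\right) - q = \left(10 + d\right) - q = 10 + d - q$)
$D{\left(P \right)} = \frac{23}{21}$ ($D{\left(P \right)} = \frac{-35 + 81}{-9 + 51} = \frac{46}{42} = 46 \cdot \frac{1}{42} = \frac{23}{21}$)
$\left(21684 + D{\left(-17 \right)}\right) + b{\left(27,-24 \right)} = \left(21684 + \frac{23}{21}\right) + \left(10 + 27 - -24\right) = \frac{455387}{21} + \left(10 + 27 + 24\right) = \frac{455387}{21} + 61 = \frac{456668}{21}$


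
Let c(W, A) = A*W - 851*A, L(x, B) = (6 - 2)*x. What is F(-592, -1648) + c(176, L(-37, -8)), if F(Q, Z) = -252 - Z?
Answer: 101296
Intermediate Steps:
L(x, B) = 4*x
c(W, A) = -851*A + A*W
F(-592, -1648) + c(176, L(-37, -8)) = (-252 - 1*(-1648)) + (4*(-37))*(-851 + 176) = (-252 + 1648) - 148*(-675) = 1396 + 99900 = 101296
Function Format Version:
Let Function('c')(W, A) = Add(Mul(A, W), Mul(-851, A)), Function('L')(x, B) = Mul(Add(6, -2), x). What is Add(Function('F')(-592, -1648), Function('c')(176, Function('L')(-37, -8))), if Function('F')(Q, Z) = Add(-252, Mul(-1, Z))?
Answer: 101296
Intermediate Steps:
Function('L')(x, B) = Mul(4, x)
Function('c')(W, A) = Add(Mul(-851, A), Mul(A, W))
Add(Function('F')(-592, -1648), Function('c')(176, Function('L')(-37, -8))) = Add(Add(-252, Mul(-1, -1648)), Mul(Mul(4, -37), Add(-851, 176))) = Add(Add(-252, 1648), Mul(-148, -675)) = Add(1396, 99900) = 101296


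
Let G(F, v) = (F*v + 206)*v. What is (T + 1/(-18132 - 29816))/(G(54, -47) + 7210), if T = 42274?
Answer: 2026953751/5600997672 ≈ 0.36189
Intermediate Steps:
G(F, v) = v*(206 + F*v) (G(F, v) = (206 + F*v)*v = v*(206 + F*v))
(T + 1/(-18132 - 29816))/(G(54, -47) + 7210) = (42274 + 1/(-18132 - 29816))/(-47*(206 + 54*(-47)) + 7210) = (42274 + 1/(-47948))/(-47*(206 - 2538) + 7210) = (42274 - 1/47948)/(-47*(-2332) + 7210) = 2026953751/(47948*(109604 + 7210)) = (2026953751/47948)/116814 = (2026953751/47948)*(1/116814) = 2026953751/5600997672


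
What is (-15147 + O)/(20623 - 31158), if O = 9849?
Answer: 5298/10535 ≈ 0.50290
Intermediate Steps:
(-15147 + O)/(20623 - 31158) = (-15147 + 9849)/(20623 - 31158) = -5298/(-10535) = -5298*(-1/10535) = 5298/10535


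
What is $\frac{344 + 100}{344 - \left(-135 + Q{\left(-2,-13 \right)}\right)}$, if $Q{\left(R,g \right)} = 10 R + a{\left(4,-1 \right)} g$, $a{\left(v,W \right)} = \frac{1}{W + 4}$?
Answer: $\frac{666}{755} \approx 0.88212$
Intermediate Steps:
$a{\left(v,W \right)} = \frac{1}{4 + W}$
$Q{\left(R,g \right)} = 10 R + \frac{g}{3}$ ($Q{\left(R,g \right)} = 10 R + \frac{g}{4 - 1} = 10 R + \frac{g}{3}$)
$\frac{344 + 100}{344 - \left(-135 + Q{\left(-2,-13 \right)}\right)} = \frac{344 + 100}{344 - \left(-135 - 20 - \frac{13}{3}\right)} = \frac{444}{344 + \left(135 - \left(-20 - \frac{13}{3}\right)\right)} = \frac{444}{344 + \left(135 - - \frac{73}{3}\right)} = \frac{444}{344 + \left(135 + \frac{73}{3}\right)} = \frac{444}{344 + \frac{478}{3}} = \frac{444}{\frac{1510}{3}} = 444 \cdot \frac{3}{1510} = \frac{666}{755}$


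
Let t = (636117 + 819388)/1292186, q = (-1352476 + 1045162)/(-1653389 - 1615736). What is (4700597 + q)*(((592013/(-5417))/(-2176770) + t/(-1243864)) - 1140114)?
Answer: -166024486834828865778244574892228782461691/30979245777976795955145630000 ≈ -5.3592e+12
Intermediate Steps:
q = 307314/3269125 (q = -307314/(-3269125) = -307314*(-1/3269125) = 307314/3269125 ≈ 0.094005)
t = 1455505/1292186 (t = 1455505*(1/1292186) = 1455505/1292186 ≈ 1.1264)
(4700597 + q)*(((592013/(-5417))/(-2176770) + t/(-1243864)) - 1140114) = (4700597 + 307314/3269125)*(((592013/(-5417))/(-2176770) + (1455505/1292186)/(-1243864)) - 1140114) = 15366839474939*(((592013*(-1/5417))*(-1/2176770) + (1455505/1292186)*(-1/1243864)) - 1140114)/3269125 = 15366839474939*((-592013/5417*(-1/2176770) - 1455505/1607303646704) - 1140114)/3269125 = 15366839474939*((592013/11791563090 - 1455505/1607303646704) - 1140114)/3269125 = 15366839474939*(467190987380432351/9476311177448643277680 - 1140114)/3269125 = (15366839474939/3269125)*(-10804075041298491494508423169/9476311177448643277680) = -166024486834828865778244574892228782461691/30979245777976795955145630000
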